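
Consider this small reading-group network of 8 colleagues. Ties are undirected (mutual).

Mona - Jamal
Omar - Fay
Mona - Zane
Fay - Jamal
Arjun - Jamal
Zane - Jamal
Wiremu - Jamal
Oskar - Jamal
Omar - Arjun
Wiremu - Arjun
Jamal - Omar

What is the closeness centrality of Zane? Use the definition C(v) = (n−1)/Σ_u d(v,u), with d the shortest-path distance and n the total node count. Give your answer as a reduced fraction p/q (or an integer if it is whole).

Distances from Zane: Arjun:2, Fay:2, Jamal:1, Mona:1, Omar:2, Oskar:2, Wiremu:2. Sum = 12.
n = 8, so closeness = 7/12.

7/12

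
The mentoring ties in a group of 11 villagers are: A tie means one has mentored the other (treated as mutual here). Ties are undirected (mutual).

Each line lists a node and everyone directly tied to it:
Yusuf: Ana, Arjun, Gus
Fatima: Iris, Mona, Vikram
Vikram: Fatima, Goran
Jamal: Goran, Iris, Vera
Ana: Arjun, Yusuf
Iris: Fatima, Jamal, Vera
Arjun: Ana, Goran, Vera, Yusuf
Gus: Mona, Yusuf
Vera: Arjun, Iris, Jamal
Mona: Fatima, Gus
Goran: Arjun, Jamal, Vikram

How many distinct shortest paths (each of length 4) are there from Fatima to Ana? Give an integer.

3

The shortest distance is 4. The length-4 paths are: Fatima–Iris–Vera–Arjun–Ana; Fatima–Vikram–Goran–Arjun–Ana; Fatima–Mona–Gus–Yusuf–Ana.
That gives 3 distinct shortest paths.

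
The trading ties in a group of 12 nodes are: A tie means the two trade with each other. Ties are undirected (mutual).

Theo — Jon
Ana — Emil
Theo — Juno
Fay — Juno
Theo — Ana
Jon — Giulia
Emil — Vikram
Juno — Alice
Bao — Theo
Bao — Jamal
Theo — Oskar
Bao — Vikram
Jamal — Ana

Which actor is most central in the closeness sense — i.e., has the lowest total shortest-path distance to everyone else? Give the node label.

Theo

Farness (sum of distances to all others) for each node — Alice:33, Ana:22, Bao:22, Emil:29, Fay:33, Giulia:35, Jamal:29, Jon:25, Juno:23, Oskar:27, Theo:17, Vikram:29.
The smallest farness is 17, for Theo, so Theo has the highest closeness.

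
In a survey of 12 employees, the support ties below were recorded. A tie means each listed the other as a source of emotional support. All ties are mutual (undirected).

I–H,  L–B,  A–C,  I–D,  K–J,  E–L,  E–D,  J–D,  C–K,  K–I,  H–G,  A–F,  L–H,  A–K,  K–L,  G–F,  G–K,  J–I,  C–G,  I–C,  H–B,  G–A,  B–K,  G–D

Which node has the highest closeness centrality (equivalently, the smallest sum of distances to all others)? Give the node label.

K

Farness (sum of distances to all others) for each node — A:19, B:21, C:19, D:19, E:23, F:25, G:16, H:18, I:18, J:20, K:15, L:19.
The smallest farness is 15, for K, so K has the highest closeness.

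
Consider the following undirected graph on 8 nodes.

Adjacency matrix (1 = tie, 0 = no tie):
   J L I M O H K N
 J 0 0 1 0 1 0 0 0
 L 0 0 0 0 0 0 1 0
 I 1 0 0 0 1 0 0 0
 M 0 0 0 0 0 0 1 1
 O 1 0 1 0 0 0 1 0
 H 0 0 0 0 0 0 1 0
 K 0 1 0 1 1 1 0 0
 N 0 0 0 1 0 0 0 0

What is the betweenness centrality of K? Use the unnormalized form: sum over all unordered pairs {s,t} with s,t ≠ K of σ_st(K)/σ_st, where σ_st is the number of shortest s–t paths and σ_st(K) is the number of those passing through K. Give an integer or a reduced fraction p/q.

17

Pairs whose geodesics pass through K — J–L: 1; J–M: 1; J–H: 1; J–N: 1; L–I: 1; L–M: 1; L–O: 1; L–H: 1; L–N: 1; I–M: 1; I–H: 1; I–N: 1; M–O: 1; M–H: 1 … (+3 more pairs).
All other pairs contribute 0.
Summing the contributions gives betweenness(K) = 17.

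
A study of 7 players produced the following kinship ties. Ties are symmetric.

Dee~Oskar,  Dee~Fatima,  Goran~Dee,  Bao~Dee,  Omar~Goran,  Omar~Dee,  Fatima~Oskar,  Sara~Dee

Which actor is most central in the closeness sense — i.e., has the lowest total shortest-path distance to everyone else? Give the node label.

Farness (sum of distances to all others) for each node — Bao:11, Dee:6, Fatima:10, Goran:10, Omar:10, Oskar:10, Sara:11.
The smallest farness is 6, for Dee, so Dee has the highest closeness.

Dee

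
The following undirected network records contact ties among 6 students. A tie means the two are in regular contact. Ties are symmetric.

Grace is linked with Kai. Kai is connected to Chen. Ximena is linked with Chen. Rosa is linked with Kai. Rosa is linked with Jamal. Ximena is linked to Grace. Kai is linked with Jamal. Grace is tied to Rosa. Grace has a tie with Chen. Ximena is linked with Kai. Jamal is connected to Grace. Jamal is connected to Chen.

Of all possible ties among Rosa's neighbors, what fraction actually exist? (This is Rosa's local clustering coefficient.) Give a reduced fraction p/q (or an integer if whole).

1

Rosa's neighbors: Grace, Jamal, and Kai (k = 3).
Possible neighbor pairs: C(3,2) = 3. Edges among them: Grace–Jamal, Grace–Kai, Jamal–Kai → e = 3.
Clustering(Rosa) = 3/3 = 1.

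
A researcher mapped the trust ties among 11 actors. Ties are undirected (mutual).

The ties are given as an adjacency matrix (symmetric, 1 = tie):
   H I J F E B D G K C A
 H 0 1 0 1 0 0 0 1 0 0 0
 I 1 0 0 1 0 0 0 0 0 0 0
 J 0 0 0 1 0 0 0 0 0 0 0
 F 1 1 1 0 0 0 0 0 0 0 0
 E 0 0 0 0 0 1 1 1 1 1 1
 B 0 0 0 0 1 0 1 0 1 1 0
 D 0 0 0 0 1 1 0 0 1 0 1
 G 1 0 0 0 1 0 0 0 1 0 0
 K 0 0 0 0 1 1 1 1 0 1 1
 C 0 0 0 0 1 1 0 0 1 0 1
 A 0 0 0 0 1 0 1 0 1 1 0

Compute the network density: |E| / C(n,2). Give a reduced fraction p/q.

There are 20 edges and 11 nodes, so the maximum possible is C(11,2) = 55.
Density = 20/55 = 4/11.

4/11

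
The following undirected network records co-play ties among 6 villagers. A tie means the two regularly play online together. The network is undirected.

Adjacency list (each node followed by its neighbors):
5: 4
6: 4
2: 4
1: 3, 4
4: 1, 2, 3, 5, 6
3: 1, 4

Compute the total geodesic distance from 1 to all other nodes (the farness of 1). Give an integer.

Distances from 1: 2:2, 3:1, 4:1, 5:2, 6:2.
Sum = 2 + 1 + 1 + 2 + 2 = 8.

8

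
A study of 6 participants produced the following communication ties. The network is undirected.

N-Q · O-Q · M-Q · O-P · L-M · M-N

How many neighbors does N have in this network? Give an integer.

N is directly tied to M and Q. That is 2 neighbors, so the degree of N is 2.

2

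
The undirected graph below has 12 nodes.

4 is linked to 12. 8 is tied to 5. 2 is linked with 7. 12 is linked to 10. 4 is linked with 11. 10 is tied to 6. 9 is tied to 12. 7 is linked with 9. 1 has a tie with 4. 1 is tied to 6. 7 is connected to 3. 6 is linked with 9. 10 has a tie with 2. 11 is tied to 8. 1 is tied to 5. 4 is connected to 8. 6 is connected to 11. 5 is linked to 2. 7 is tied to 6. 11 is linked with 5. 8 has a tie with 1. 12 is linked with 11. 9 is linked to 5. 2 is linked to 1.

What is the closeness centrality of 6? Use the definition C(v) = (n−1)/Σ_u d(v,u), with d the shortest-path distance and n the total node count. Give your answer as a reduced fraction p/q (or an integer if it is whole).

Distances from 6: 1:1, 2:2, 3:2, 4:2, 5:2, 7:1, 8:2, 9:1, 10:1, 11:1, 12:2. Sum = 17.
n = 12, so closeness = 11/17.

11/17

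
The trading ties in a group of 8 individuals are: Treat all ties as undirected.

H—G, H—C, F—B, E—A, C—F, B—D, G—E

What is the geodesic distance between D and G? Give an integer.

5

One shortest route is D – B – F – C – H – G, which uses 5 edges, and at distance 4 from D we only reach {H}, which does not include G. So d(D,G) = 5.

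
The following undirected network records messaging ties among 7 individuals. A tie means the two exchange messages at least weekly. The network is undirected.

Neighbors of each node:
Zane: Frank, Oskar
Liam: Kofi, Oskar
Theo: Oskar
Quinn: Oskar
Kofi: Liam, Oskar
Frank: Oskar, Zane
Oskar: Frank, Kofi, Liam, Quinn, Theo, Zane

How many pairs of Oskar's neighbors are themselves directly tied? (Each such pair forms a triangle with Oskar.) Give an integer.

Oskar's neighbors: Frank, Kofi, Liam, Quinn, Theo, and Zane.
Neighbor pairs that are themselves tied: Oskar–Frank–Zane; Oskar–Kofi–Liam. Each forms one triangle with Oskar, for 2 in total.

2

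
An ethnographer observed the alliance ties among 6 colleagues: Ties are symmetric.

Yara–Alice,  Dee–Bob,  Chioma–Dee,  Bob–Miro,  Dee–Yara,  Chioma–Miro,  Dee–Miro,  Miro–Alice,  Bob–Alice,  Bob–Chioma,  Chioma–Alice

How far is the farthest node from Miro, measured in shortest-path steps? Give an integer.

2

Distances from Miro: Alice:1, Bob:1, Chioma:1, Dee:1, Yara:2.
The largest is 2 (to Yara), so the eccentricity of Miro is 2.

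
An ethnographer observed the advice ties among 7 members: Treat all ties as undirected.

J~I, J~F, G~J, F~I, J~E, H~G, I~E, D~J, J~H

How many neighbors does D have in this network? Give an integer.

D is directly tied to J. That is 1 neighbor, so the degree of D is 1.

1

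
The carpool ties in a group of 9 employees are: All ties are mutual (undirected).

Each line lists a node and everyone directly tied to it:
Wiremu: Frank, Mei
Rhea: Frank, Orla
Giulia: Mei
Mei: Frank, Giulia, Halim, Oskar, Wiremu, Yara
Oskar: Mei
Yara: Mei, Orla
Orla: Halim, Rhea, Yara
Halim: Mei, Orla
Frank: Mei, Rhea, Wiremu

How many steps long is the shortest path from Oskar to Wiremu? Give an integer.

One shortest route is Oskar – Mei – Wiremu, which uses 2 edges, and Oskar and Wiremu are not directly tied, so nothing shorter exists. So d(Oskar,Wiremu) = 2.

2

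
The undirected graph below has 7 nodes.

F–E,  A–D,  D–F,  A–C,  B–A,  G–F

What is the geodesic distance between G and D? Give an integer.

One shortest route is G – F – D, which uses 2 edges, and G and D are not directly tied, so nothing shorter exists. So d(G,D) = 2.

2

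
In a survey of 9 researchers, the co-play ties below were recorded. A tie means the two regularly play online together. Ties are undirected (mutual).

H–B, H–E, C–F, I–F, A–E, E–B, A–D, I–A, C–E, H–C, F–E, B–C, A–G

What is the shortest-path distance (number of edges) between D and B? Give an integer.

3

One shortest route is D – A – E – B, which uses 3 edges, and at distance 2 from D we only reach {E, G, I}, which does not include B. So d(D,B) = 3.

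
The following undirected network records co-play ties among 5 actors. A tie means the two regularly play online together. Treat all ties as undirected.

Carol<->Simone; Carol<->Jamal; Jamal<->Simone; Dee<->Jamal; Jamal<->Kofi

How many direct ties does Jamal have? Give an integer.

4

Jamal is directly tied to Carol, Dee, Kofi, and Simone. That is 4 neighbors, so the degree of Jamal is 4.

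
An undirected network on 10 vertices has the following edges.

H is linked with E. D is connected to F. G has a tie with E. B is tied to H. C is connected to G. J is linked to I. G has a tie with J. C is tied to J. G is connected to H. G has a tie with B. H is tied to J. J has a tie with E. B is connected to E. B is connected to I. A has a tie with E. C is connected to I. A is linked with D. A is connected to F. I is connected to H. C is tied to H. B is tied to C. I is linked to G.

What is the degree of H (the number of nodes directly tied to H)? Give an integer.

H is directly tied to B, C, E, G, I, and J. That is 6 neighbors, so the degree of H is 6.

6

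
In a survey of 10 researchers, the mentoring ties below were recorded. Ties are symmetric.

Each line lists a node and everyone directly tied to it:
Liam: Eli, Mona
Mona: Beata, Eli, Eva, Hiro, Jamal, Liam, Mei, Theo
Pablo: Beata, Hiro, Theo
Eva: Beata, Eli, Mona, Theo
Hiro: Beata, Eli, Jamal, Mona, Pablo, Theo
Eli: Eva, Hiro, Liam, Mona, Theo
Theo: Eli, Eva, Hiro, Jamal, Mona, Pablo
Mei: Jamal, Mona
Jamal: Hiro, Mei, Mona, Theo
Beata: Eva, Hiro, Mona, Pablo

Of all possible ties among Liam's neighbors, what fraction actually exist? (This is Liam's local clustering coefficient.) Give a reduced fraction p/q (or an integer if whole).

Liam's neighbors: Eli and Mona (k = 2).
Possible neighbor pairs: C(2,2) = 1. Edges among them: Eli–Mona → e = 1.
Clustering(Liam) = 1/1.

1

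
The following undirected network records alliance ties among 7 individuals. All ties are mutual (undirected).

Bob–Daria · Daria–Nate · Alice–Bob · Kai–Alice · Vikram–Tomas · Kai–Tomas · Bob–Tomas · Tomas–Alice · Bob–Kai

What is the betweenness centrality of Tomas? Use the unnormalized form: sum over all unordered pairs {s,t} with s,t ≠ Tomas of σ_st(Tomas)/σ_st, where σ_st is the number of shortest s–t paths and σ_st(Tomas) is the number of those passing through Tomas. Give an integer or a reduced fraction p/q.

Pairs whose geodesics pass through Tomas — Alice–Vikram: 1; Kai–Vikram: 1; Bob–Vikram: 1; Vikram–Nate: 1; Vikram–Daria: 1.
All other pairs contribute 0.
Summing the contributions gives betweenness(Tomas) = 5.

5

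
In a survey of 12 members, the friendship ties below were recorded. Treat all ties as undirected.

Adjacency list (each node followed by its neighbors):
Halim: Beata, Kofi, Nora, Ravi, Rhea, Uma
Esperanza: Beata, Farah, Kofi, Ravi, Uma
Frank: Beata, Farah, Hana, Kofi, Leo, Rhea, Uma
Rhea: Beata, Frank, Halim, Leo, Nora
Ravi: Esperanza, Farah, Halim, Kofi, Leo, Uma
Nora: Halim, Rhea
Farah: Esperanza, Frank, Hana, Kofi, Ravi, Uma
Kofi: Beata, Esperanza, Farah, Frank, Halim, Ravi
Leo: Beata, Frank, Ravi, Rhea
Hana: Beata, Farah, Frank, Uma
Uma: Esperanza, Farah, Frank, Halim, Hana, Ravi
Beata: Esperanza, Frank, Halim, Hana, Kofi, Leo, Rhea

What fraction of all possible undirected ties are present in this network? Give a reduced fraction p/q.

16/33

There are 32 edges and 12 nodes, so the maximum possible is C(12,2) = 66.
Density = 32/66 = 16/33.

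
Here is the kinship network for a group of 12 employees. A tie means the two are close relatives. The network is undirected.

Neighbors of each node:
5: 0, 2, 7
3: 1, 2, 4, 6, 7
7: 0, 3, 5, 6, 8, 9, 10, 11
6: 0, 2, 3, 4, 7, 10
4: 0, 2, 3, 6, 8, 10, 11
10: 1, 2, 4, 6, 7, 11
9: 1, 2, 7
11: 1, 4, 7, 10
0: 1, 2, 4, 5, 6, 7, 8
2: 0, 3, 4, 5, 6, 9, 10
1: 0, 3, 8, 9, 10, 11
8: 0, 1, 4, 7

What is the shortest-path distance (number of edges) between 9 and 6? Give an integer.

2

One shortest route is 9 – 7 – 6, which uses 2 edges, and 9 and 6 are not directly tied, so nothing shorter exists. So d(9,6) = 2.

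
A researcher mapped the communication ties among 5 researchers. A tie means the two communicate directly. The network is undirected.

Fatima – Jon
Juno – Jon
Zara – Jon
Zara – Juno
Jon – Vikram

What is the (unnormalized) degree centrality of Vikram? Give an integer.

Vikram is directly tied to Jon. That is 1 neighbor, so the degree of Vikram is 1.

1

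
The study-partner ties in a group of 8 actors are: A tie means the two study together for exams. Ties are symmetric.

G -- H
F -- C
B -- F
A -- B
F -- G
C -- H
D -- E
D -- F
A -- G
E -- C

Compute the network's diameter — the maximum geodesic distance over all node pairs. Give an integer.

4

Eccentricity of each node (its greatest distance to any other): A:4, B:3, C:3, D:3, E:4, F:2, G:3, H:3.
The maximum eccentricity is 4, realized for instance by the pair A–E via A – G – F – D – E. So the diameter is 4.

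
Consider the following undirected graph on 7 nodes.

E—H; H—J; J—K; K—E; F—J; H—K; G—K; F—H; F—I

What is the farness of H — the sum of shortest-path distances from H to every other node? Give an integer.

8

Distances from H: E:1, F:1, G:2, I:2, J:1, K:1.
Sum = 1 + 1 + 2 + 2 + 1 + 1 = 8.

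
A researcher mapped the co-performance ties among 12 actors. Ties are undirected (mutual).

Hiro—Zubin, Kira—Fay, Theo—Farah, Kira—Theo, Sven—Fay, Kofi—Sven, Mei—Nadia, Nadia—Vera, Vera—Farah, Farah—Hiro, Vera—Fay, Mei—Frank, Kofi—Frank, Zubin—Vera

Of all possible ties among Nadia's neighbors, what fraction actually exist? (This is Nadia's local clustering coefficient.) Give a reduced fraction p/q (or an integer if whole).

Nadia's neighbors: Mei and Vera (k = 2).
Possible neighbor pairs: C(2,2) = 1. Edges among them: none → e = 0.
Clustering(Nadia) = 0/1.

0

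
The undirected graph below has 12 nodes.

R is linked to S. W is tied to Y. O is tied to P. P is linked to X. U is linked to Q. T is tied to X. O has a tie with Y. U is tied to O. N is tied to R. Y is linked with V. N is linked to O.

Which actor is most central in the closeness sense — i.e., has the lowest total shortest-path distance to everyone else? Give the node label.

Farness (sum of distances to all others) for each node — N:26, O:20, P:26, Q:38, R:34, S:44, T:44, U:28, V:36, W:36, X:34, Y:26.
The smallest farness is 20, for O, so O has the highest closeness.

O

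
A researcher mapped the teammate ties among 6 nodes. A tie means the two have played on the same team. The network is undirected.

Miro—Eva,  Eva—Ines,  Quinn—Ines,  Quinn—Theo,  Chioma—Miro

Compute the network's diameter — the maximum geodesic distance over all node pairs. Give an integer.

Eccentricity of each node (its greatest distance to any other): Chioma:5, Eva:3, Ines:3, Miro:4, Quinn:4, Theo:5.
The maximum eccentricity is 5, realized for instance by the pair Theo–Chioma via Theo – Quinn – Ines – Eva – Miro – Chioma. So the diameter is 5.

5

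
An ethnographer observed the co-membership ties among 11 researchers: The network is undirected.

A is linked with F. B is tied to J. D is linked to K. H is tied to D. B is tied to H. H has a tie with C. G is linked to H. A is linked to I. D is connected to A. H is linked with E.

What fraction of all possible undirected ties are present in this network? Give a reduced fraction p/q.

2/11

There are 10 edges and 11 nodes, so the maximum possible is C(11,2) = 55.
Density = 10/55 = 2/11.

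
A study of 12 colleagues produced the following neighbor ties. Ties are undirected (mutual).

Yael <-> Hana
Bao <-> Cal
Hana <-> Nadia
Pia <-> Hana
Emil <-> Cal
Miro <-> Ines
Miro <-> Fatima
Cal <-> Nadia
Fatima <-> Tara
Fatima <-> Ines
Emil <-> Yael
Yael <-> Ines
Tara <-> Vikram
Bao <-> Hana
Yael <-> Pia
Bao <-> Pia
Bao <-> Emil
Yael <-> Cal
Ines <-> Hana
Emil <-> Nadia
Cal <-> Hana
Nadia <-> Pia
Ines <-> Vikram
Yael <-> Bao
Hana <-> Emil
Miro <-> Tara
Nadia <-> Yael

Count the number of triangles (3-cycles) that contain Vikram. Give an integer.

Vikram's neighbors are Ines and Tara, but none of them are tied to each other, so no triangle contains Vikram.

0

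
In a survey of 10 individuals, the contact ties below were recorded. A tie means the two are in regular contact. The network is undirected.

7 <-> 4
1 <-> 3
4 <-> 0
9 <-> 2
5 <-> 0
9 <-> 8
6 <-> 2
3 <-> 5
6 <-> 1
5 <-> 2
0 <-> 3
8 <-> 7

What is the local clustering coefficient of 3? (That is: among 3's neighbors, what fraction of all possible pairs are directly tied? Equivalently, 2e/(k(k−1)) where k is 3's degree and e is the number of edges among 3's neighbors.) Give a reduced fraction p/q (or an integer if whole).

1/3

3's neighbors: 0, 1, and 5 (k = 3).
Possible neighbor pairs: C(3,2) = 3. Edges among them: 0–5 → e = 1.
Clustering(3) = 1/3.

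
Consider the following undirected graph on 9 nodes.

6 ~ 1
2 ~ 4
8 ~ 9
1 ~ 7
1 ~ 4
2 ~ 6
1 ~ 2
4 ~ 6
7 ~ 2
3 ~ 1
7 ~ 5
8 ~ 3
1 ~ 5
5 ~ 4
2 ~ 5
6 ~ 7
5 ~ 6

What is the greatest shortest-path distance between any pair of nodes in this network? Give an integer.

Eccentricity of each node (its greatest distance to any other): 1:3, 2:4, 3:2, 4:4, 5:4, 6:4, 7:4, 8:3, 9:4.
The maximum eccentricity is 4, realized for instance by the pair 2–9 via 2 – 1 – 3 – 8 – 9. So the diameter is 4.

4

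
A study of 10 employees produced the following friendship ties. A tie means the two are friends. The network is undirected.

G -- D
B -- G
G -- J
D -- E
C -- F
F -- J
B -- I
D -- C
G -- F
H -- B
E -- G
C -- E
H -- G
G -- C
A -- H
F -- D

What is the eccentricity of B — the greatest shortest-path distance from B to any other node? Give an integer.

Distances from B: A:2, C:2, D:2, E:2, F:2, G:1, H:1, I:1, J:2.
The largest is 2 (to C, E, D, F, J, and A), so the eccentricity of B is 2.

2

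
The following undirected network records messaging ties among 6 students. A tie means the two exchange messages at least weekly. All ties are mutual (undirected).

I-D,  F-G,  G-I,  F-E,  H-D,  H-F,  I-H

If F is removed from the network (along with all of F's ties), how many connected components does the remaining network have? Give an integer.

2

Without F, the remaining ties split the others into: {E}; {D, G, H, I}.
That's 2 separate components.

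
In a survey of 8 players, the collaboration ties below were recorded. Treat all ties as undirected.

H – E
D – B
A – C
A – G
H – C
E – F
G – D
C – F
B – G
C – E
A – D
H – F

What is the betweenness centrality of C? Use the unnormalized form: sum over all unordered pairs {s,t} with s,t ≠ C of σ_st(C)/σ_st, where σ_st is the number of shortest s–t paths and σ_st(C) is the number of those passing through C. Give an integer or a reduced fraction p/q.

12

Pairs whose geodesics pass through C — F–G: 1; F–A: 1; F–D: 1; F–B: 2/2; H–G: 1; H–A: 1; H–D: 1; H–B: 2/2; E–G: 1; E–A: 1; E–D: 1; E–B: 2/2.
All other pairs contribute 0.
Summing the contributions gives betweenness(C) = 12.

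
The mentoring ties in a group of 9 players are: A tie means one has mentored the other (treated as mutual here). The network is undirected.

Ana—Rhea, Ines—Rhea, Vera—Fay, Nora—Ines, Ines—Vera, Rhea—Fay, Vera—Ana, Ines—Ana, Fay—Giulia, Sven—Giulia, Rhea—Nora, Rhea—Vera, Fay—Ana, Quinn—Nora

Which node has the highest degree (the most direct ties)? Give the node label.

Degrees — Ana:4, Fay:4, Giulia:2, Ines:4, Nora:3, Quinn:1, Rhea:5, Sven:1, Vera:4.
The maximum is 5, attained only by Rhea.

Rhea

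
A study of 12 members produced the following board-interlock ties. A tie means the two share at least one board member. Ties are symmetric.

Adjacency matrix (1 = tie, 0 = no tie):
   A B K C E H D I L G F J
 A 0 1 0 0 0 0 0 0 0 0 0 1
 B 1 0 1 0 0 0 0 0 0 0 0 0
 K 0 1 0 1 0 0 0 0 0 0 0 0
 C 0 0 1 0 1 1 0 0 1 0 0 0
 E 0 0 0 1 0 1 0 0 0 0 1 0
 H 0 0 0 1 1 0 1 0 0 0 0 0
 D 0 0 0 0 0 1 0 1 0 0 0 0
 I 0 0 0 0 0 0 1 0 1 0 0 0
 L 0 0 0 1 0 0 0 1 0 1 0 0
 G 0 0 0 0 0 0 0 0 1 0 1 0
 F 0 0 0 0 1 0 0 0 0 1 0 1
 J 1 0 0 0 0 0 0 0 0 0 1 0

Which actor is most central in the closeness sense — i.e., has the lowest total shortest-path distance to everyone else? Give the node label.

C

Farness (sum of distances to all others) for each node — A:33, B:30, C:20, D:30, E:22, F:23, G:26, H:24, I:30, J:28, K:25, L:23.
The smallest farness is 20, for C, so C has the highest closeness.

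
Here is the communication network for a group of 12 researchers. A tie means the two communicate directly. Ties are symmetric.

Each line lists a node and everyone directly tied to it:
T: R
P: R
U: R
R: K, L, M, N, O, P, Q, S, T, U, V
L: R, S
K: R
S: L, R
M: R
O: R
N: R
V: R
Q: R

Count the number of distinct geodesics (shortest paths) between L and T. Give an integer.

1

The shortest distance is 2, and the only length-2 path is L–R–T. So there is exactly 1 shortest path.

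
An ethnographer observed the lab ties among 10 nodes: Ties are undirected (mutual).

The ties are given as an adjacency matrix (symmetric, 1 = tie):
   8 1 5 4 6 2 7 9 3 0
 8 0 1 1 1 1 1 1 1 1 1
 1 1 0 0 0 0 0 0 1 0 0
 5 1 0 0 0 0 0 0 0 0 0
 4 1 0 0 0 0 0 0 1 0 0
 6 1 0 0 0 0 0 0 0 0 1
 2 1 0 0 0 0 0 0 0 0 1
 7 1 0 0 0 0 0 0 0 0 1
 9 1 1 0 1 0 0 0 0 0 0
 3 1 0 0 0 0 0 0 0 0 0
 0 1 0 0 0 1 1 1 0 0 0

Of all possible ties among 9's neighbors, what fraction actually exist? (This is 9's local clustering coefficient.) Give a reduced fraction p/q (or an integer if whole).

2/3

9's neighbors: 1, 4, and 8 (k = 3).
Possible neighbor pairs: C(3,2) = 3. Edges among them: 1–8, 4–8 → e = 2.
Clustering(9) = 2/3.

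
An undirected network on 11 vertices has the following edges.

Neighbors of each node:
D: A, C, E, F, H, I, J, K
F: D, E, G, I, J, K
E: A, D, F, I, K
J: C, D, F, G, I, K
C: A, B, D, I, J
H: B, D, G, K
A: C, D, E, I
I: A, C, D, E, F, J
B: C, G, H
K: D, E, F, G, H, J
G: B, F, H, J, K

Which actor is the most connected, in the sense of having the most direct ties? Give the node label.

Degrees — A:4, B:3, C:5, D:8, E:5, F:6, G:5, H:4, I:6, J:6, K:6.
The maximum is 8, attained only by D.

D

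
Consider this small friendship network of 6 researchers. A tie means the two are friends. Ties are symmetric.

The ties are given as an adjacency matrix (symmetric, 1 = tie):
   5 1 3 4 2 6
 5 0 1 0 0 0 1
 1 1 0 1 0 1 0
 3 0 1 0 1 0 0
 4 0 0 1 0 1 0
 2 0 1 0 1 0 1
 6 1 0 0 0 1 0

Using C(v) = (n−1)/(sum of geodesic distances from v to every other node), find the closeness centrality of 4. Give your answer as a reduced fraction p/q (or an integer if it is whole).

Distances from 4: 1:2, 2:1, 3:1, 5:3, 6:2. Sum = 9.
n = 6, so closeness = 5/9.

5/9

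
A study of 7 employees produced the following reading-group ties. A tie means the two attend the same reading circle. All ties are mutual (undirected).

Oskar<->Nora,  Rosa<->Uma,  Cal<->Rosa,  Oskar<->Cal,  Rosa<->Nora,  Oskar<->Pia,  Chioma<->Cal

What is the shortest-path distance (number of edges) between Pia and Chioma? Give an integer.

3

One shortest route is Pia – Oskar – Cal – Chioma, which uses 3 edges, and at distance 2 from Pia we only reach {Cal, Nora}, which does not include Chioma. So d(Pia,Chioma) = 3.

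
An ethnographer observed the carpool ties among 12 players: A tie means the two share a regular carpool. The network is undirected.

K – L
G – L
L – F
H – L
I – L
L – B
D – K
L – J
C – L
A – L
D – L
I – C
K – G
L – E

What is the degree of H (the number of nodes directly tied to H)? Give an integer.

1

H is directly tied to L. That is 1 neighbor, so the degree of H is 1.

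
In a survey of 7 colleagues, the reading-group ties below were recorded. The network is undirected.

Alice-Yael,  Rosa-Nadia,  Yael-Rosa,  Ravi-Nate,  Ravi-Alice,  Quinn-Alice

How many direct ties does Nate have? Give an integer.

1

Nate is directly tied to Ravi. That is 1 neighbor, so the degree of Nate is 1.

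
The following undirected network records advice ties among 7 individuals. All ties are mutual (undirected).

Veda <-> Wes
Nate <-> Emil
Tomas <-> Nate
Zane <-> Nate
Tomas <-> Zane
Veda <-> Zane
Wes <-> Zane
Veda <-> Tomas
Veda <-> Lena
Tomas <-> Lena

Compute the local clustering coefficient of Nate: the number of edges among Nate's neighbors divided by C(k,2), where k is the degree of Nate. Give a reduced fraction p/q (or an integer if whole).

Nate's neighbors: Emil, Tomas, and Zane (k = 3).
Possible neighbor pairs: C(3,2) = 3. Edges among them: Tomas–Zane → e = 1.
Clustering(Nate) = 1/3.

1/3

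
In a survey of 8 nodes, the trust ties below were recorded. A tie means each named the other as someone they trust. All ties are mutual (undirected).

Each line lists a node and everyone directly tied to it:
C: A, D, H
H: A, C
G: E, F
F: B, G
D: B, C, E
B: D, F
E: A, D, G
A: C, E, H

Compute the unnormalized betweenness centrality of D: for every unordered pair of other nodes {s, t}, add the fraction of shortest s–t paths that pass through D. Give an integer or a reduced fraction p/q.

13/2

Pairs whose geodesics pass through D — H–F: 1/2; H–B: 1; A–B: 2/2; E–B: 1; E–C: 1/2; G–C: 1/2; F–C: 1; B–C: 1.
All other pairs contribute 0.
Summing the contributions gives betweenness(D) = 13/2.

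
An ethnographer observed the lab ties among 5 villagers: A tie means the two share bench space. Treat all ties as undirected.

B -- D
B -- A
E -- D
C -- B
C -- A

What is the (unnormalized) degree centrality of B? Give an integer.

3

B is directly tied to A, C, and D. That is 3 neighbors, so the degree of B is 3.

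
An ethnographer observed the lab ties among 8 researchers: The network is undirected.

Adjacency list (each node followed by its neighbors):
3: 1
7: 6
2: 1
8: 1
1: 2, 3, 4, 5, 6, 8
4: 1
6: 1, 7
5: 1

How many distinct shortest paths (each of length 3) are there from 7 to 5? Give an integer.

1

The shortest distance is 3, and the only length-3 path is 7–6–1–5. So there is exactly 1 shortest path.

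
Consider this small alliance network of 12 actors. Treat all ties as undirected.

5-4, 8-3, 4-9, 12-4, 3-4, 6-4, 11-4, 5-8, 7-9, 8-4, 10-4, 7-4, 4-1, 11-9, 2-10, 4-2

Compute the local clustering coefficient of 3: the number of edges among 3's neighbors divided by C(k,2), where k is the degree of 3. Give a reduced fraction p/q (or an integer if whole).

3's neighbors: 4 and 8 (k = 2).
Possible neighbor pairs: C(2,2) = 1. Edges among them: 4–8 → e = 1.
Clustering(3) = 1/1.

1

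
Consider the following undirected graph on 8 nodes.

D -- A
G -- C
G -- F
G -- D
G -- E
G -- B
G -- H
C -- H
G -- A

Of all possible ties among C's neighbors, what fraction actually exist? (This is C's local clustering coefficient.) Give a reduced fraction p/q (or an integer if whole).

1

C's neighbors: G and H (k = 2).
Possible neighbor pairs: C(2,2) = 1. Edges among them: G–H → e = 1.
Clustering(C) = 1/1.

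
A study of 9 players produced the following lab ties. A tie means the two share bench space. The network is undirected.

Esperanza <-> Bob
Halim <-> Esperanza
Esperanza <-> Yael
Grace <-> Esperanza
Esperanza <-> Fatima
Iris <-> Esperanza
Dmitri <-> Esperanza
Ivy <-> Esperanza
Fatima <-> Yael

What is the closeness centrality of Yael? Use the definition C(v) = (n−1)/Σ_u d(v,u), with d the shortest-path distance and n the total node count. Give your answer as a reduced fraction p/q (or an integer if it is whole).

4/7

Distances from Yael: Bob:2, Dmitri:2, Esperanza:1, Fatima:1, Grace:2, Halim:2, Iris:2, Ivy:2. Sum = 14.
n = 9, so closeness = 8/14 = 4/7.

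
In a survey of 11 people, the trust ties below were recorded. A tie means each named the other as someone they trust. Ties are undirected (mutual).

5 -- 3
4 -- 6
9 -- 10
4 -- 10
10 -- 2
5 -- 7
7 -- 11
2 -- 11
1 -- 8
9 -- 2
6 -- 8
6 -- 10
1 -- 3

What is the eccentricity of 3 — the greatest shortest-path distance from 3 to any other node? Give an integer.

Distances from 3: 1:1, 2:4, 4:4, 5:1, 6:3, 7:2, 8:2, 9:5, 10:4, 11:3.
The largest is 5 (to 9), so the eccentricity of 3 is 5.

5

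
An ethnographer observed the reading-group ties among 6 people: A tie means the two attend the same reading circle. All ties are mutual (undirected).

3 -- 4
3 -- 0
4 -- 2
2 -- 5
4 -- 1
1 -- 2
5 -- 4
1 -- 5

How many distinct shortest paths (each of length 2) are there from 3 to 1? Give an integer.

1

The shortest distance is 2, and the only length-2 path is 3–4–1. So there is exactly 1 shortest path.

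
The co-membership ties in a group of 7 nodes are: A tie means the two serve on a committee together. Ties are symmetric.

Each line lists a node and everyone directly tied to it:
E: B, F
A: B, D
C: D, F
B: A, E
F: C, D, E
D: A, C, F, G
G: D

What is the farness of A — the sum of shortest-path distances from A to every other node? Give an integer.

10

Distances from A: B:1, C:2, D:1, E:2, F:2, G:2.
Sum = 1 + 2 + 1 + 2 + 2 + 2 = 10.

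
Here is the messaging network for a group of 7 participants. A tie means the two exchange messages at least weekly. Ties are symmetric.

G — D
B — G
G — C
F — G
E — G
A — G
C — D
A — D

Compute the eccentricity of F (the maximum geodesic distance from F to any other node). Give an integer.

Distances from F: A:2, B:2, C:2, D:2, E:2, G:1.
The largest is 2 (to D, E, B, C, and A), so the eccentricity of F is 2.

2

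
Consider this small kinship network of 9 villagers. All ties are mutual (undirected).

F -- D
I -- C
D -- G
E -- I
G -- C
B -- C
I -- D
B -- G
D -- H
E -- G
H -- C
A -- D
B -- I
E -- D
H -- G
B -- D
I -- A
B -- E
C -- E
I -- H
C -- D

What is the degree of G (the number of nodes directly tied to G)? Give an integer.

5

G is directly tied to B, C, D, E, and H. That is 5 neighbors, so the degree of G is 5.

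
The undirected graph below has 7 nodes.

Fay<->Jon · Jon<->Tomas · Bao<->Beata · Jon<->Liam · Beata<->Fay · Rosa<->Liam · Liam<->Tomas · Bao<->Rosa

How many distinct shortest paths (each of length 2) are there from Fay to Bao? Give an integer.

1

The shortest distance is 2, and the only length-2 path is Fay–Beata–Bao. So there is exactly 1 shortest path.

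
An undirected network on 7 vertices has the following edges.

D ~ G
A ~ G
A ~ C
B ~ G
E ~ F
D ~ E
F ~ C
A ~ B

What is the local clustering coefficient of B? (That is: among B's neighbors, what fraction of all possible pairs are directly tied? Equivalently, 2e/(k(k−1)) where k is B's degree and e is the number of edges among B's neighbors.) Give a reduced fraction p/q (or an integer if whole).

1

B's neighbors: A and G (k = 2).
Possible neighbor pairs: C(2,2) = 1. Edges among them: A–G → e = 1.
Clustering(B) = 1/1.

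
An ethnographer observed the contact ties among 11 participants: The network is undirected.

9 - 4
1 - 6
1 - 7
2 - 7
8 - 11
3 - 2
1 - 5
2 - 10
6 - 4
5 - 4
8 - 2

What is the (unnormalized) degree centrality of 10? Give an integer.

10 is directly tied to 2. That is 1 neighbor, so the degree of 10 is 1.

1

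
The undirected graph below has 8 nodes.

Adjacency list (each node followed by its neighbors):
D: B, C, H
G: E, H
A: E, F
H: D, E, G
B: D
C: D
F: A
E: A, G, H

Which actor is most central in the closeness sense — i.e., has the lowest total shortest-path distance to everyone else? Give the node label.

H

Farness (sum of distances to all others) for each node — A:17, B:20, C:20, D:14, E:13, F:23, G:15, H:12.
The smallest farness is 12, for H, so H has the highest closeness.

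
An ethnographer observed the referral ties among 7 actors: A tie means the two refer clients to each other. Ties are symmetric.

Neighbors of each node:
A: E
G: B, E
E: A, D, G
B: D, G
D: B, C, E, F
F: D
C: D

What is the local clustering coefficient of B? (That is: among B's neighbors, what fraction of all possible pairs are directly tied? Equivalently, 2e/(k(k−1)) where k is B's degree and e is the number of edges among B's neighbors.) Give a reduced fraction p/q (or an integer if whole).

B's neighbors: D and G (k = 2).
Possible neighbor pairs: C(2,2) = 1. Edges among them: none → e = 0.
Clustering(B) = 0/1.

0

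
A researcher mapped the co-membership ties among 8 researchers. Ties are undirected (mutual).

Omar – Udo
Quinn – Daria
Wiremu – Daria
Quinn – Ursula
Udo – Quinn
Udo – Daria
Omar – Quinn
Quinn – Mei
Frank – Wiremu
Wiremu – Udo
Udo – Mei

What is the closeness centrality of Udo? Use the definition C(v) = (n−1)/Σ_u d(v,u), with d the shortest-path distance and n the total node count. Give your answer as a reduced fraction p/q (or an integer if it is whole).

7/9

Distances from Udo: Daria:1, Frank:2, Mei:1, Omar:1, Quinn:1, Ursula:2, Wiremu:1. Sum = 9.
n = 8, so closeness = 7/9.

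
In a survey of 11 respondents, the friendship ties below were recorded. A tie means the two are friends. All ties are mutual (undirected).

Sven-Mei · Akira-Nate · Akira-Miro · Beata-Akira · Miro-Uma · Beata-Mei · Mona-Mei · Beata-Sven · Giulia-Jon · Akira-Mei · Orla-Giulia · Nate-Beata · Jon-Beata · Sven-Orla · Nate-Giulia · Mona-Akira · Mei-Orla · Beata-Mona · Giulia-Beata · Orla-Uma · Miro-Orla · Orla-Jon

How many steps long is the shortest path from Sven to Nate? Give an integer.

2

One shortest route is Sven – Beata – Nate, which uses 2 edges, and Sven and Nate are not directly tied, so nothing shorter exists. So d(Sven,Nate) = 2.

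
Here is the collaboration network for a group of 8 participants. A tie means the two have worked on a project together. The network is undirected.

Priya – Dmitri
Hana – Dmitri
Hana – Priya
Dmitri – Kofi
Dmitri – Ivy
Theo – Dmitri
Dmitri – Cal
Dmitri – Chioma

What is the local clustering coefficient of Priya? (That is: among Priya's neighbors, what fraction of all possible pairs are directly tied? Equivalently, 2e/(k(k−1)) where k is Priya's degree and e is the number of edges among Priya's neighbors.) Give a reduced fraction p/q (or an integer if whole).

Priya's neighbors: Dmitri and Hana (k = 2).
Possible neighbor pairs: C(2,2) = 1. Edges among them: Dmitri–Hana → e = 1.
Clustering(Priya) = 1/1.

1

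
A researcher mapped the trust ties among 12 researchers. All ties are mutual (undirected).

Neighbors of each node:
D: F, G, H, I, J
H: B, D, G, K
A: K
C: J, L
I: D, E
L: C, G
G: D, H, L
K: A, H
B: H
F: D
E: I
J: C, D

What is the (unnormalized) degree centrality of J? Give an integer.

2

J is directly tied to C and D. That is 2 neighbors, so the degree of J is 2.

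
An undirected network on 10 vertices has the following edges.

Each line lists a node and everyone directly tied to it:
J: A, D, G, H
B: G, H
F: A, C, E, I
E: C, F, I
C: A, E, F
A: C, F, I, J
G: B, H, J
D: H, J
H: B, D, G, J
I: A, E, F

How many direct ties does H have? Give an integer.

4

H is directly tied to B, D, G, and J. That is 4 neighbors, so the degree of H is 4.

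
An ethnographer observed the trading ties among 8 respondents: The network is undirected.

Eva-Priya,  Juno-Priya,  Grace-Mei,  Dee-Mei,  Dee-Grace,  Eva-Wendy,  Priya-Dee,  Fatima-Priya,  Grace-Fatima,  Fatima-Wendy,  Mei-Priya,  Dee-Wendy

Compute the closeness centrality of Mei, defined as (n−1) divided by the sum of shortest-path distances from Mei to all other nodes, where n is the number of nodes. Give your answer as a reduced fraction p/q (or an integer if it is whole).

7/11

Distances from Mei: Dee:1, Eva:2, Fatima:2, Grace:1, Juno:2, Priya:1, Wendy:2. Sum = 11.
n = 8, so closeness = 7/11.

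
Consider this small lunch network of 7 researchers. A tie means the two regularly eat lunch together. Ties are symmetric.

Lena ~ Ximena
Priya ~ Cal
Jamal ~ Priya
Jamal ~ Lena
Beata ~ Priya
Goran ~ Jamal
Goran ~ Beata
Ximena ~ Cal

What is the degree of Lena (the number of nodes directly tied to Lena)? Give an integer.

2

Lena is directly tied to Jamal and Ximena. That is 2 neighbors, so the degree of Lena is 2.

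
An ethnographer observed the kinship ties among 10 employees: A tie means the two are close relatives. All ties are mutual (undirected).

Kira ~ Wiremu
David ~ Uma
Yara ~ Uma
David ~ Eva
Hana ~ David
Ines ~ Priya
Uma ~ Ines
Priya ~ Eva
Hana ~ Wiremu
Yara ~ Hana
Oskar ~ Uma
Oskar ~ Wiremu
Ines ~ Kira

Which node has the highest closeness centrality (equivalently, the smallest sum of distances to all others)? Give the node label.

Farness (sum of distances to all others) for each node — David:16, Eva:20, Hana:17, Ines:16, Kira:19, Oskar:18, Priya:20, Uma:14, Wiremu:17, Yara:19.
The smallest farness is 14, for Uma, so Uma has the highest closeness.

Uma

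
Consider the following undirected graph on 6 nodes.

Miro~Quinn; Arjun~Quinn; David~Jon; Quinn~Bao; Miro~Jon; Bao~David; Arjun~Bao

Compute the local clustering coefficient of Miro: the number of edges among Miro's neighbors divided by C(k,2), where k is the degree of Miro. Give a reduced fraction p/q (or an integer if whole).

Miro's neighbors: Jon and Quinn (k = 2).
Possible neighbor pairs: C(2,2) = 1. Edges among them: none → e = 0.
Clustering(Miro) = 0/1.

0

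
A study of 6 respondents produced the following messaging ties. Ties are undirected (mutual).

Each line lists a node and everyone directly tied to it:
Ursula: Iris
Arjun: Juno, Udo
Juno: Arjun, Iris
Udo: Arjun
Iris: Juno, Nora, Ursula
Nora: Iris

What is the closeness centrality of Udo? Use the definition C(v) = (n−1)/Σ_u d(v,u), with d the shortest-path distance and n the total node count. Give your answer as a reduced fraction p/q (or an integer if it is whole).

5/14

Distances from Udo: Arjun:1, Iris:3, Juno:2, Nora:4, Ursula:4. Sum = 14.
n = 6, so closeness = 5/14.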